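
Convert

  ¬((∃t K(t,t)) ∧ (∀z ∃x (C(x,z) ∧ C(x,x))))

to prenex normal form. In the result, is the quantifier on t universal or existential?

Drive negations inward (¬∀x A ≡ ∃x ¬A, ¬∃x A ≡ ∀x ¬A, De Morgan for ∧/∨):
  (∀t ¬K(t,t)) ∨ (∃z ∀x (¬C(x,z) ∨ ¬C(x,x)))
All bound variables are already distinct, so no renaming is needed.
Pull the quantifiers to the front (each side's bound variable is not free in the other side):
  ∀t ∃z ∀x (¬K(t,t) ∨ ¬C(x,z) ∨ ¬C(x,x))
The quantifier ∃t sits under an odd number of negations, so it flips to ∀t.

universal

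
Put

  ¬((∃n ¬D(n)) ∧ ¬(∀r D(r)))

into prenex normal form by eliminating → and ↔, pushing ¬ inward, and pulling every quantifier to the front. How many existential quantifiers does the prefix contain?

0

Push ¬ through the quantifiers and connectives to reach negation normal form:
  (∀n D(n)) ∨ (∀r D(r))
All bound variables are already distinct, so no renaming is needed.
Extract every quantifier outward, since the variables are now distinct and don't occur free across branches:
  ∀n ∀r (D(n) ∨ D(r))
The prefix is ∀n ∀r: 2 universal, 0 existential.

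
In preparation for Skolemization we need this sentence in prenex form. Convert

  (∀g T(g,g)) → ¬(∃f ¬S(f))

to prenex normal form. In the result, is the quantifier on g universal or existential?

existential

Eliminate → and ↔ using ¬ and ∨.
  ¬(∀g T(g,g)) ∨ ¬(∃f ¬S(f))
Move each ¬ inward, flipping quantifiers it crosses:
  (∃g ¬T(g,g)) ∨ (∀f S(f))
All bound variables are already distinct, so no renaming is needed.
Extract every quantifier outward, since the variables are now distinct and don't occur free across branches:
  ∃g ∀f (¬T(g,g) ∨ S(f))
The quantifier ∀g sits under an odd number of negations (counting the antecedent side of each →), so it flips to ∃g.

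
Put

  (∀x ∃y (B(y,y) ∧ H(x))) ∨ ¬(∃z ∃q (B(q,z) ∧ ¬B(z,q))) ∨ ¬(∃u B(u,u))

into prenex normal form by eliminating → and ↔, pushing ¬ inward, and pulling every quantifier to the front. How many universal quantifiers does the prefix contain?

Drive negations inward (¬∀x A ≡ ∃x ¬A, ¬∃x A ≡ ∀x ¬A, De Morgan for ∧/∨):
  (∀x ∃y (B(y,y) ∧ H(x))) ∨ (∀z ∀q (¬B(q,z) ∨ B(z,q))) ∨ (∀u ¬B(u,u))
Finally move all quantifiers to the prefix:
  ∀x ∃y ∀z ∀q ∀u (B(y,y) ∧ H(x) ∨ ¬B(q,z) ∨ B(z,q) ∨ ¬B(u,u))
The prefix is ∀x ∃y ∀z ∀q ∀u: 4 universal, 1 existential.

4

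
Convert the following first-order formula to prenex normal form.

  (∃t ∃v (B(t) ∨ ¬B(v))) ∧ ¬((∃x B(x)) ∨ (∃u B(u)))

∃t ∃v ∀x ∀u ((B(t) ∨ ¬B(v)) ∧ ¬B(x) ∧ ¬B(u))

Push ¬ through the quantifiers and connectives to reach negation normal form:
  (∃t ∃v (B(t) ∨ ¬B(v))) ∧ (∀x ¬B(x)) ∧ (∀u ¬B(u))
All bound variables are already distinct, so no renaming is needed.
Extract every quantifier outward, since the variables are now distinct and don't occur free across branches:
  ∃t ∃v ∀x ∀u ((B(t) ∨ ¬B(v)) ∧ ¬B(x) ∧ ¬B(u))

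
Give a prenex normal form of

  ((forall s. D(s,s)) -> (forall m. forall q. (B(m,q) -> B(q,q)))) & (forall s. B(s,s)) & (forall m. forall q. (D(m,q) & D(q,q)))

exists s. forall m. forall q. forall b. forall u. forall x. ((~D(s,s) | ~B(m,q) | B(q,q)) & B(b,b) & D(u,x) & D(x,x))

First replace A → B with ¬A ∨ B.
  (~(forall s. D(s,s)) | (forall m. forall q. (~B(m,q) | B(q,q)))) & (forall s. B(s,s)) & (forall m. forall q. (D(m,q) & D(q,q)))
Drive negations inward (¬∀x A ≡ ∃x ¬A, ¬∃x A ≡ ∀x ¬A, De Morgan for ∧/∨):
  ((exists s. ~D(s,s)) | (forall m. forall q. (~B(m,q) | B(q,q)))) & (forall s. B(s,s)) & (forall m. forall q. (D(m,q) & D(q,q)))
Give each quantifier a distinct variable: s↦b, m↦u, q↦x.
  ((exists s. ~D(s,s)) | (forall m. forall q. (~B(m,q) | B(q,q)))) & (forall b. B(b,b)) & (forall u. forall x. (D(u,x) & D(x,x)))
Finally move all quantifiers to the prefix:
  exists s. forall m. forall q. forall b. forall u. forall x. ((~D(s,s) | ~B(m,q) | B(q,q)) & B(b,b) & D(u,x) & D(x,x))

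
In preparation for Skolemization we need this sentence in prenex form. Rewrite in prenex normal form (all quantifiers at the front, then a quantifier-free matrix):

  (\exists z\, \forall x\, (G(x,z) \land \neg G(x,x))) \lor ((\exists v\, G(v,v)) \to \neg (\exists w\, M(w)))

First replace A → B with ¬A ∨ B.
  (\exists z\, \forall x\, (G(x,z) \land \neg G(x,x))) \lor \neg (\exists v\, G(v,v)) \lor \neg (\exists w\, M(w))
Push ¬ through the quantifiers and connectives to reach negation normal form:
  (\exists z\, \forall x\, (G(x,z) \land \neg G(x,x))) \lor (\forall v\, \neg G(v,v)) \lor (\forall w\, \neg M(w))
All bound variables are already distinct, so no renaming is needed.
Pull the quantifiers to the front (each side's bound variable is not free in the other side):
  \exists z\, \forall x\, \forall v\, \forall w\, (G(x,z) \land \neg G(x,x) \lor \neg G(v,v) \lor \neg M(w))

\exists z\, \forall x\, \forall v\, \forall w\, (G(x,z) \land \neg G(x,x) \lor \neg G(v,v) \lor \neg M(w))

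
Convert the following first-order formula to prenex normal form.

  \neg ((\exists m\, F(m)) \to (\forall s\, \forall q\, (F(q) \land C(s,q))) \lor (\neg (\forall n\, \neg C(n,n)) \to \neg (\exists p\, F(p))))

Rewrite implications/biconditionals: A → B as ¬A ∨ B.
  \neg (\neg (\exists m\, F(m)) \lor (\forall s\, \forall q\, (F(q) \land C(s,q))) \lor \neg \neg (\forall n\, \neg C(n,n)) \lor \neg (\exists p\, F(p)))
Drive negations inward (¬∀x A ≡ ∃x ¬A, ¬∃x A ≡ ∀x ¬A, De Morgan for ∧/∨):
  (\exists m\, F(m)) \land (\exists s\, \exists q\, (\neg F(q) \lor \neg C(s,q))) \land (\exists n\, C(n,n)) \land (\exists p\, F(p))
All bound variables are already distinct, so no renaming is needed.
Extract every quantifier outward, since the variables are now distinct and don't occur free across branches:
  \exists m\, \exists s\, \exists q\, \exists n\, \exists p\, (F(m) \land (\neg F(q) \lor \neg C(s,q)) \land C(n,n) \land F(p))

\exists m\, \exists s\, \exists q\, \exists n\, \exists p\, (F(m) \land (\neg F(q) \lor \neg C(s,q)) \land C(n,n) \land F(p))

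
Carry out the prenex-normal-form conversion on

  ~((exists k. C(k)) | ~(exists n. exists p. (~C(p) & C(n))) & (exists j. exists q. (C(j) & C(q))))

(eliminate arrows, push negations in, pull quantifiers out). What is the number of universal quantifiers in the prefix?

3

Move each ¬ inward, flipping quantifiers it crosses:
  (forall k. ~C(k)) & ((exists n. exists p. (~C(p) & C(n))) | (forall j. forall q. (~C(j) | ~C(q))))
Extract every quantifier outward, since the variables are now distinct and don't occur free across branches:
  forall k. exists n. exists p. forall j. forall q. (~C(k) & (~C(p) & C(n) | ~C(j) | ~C(q)))
The prefix is forall k exists n exists p forall j forall q: 3 universal, 2 existential.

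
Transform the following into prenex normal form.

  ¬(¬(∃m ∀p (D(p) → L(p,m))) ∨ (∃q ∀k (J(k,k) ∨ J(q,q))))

Eliminate → and ↔ using ¬ and ∨.
  ¬(¬(∃m ∀p (¬D(p) ∨ L(p,m))) ∨ (∃q ∀k (J(k,k) ∨ J(q,q))))
Move each ¬ inward, flipping quantifiers it crosses:
  (∃m ∀p (¬D(p) ∨ L(p,m))) ∧ (∀q ∃k (¬J(k,k) ∧ ¬J(q,q)))
Extract every quantifier outward, since the variables are now distinct and don't occur free across branches:
  ∃m ∀p ∀q ∃k ((¬D(p) ∨ L(p,m)) ∧ ¬J(k,k) ∧ ¬J(q,q))

∃m ∀p ∀q ∃k ((¬D(p) ∨ L(p,m)) ∧ ¬J(k,k) ∧ ¬J(q,q))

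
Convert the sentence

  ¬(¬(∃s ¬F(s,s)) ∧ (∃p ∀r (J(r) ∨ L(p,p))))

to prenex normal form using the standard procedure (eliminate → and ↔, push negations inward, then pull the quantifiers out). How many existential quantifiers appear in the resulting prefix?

2

Move each ¬ inward, flipping quantifiers it crosses:
  (∃s ¬F(s,s)) ∨ (∀p ∃r (¬J(r) ∧ ¬L(p,p)))
Extract every quantifier outward, since the variables are now distinct and don't occur free across branches:
  ∃s ∀p ∃r (¬F(s,s) ∨ ¬J(r) ∧ ¬L(p,p))
The prefix is ∃s ∀p ∃r: 1 universal, 2 existential.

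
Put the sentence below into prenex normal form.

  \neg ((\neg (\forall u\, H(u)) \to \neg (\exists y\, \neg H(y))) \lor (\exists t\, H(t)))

\exists u\, \exists y\, \forall t\, (\neg H(u) \land \neg H(y) \land \neg H(t))

First replace A → B with ¬A ∨ B.
  \neg (\neg \neg (\forall u\, H(u)) \lor \neg (\exists y\, \neg H(y)) \lor (\exists t\, H(t)))
Push ¬ through the quantifiers and connectives to reach negation normal form:
  (\exists u\, \neg H(u)) \land (\exists y\, \neg H(y)) \land (\forall t\, \neg H(t))
All bound variables are already distinct, so no renaming is needed.
Finally move all quantifiers to the prefix:
  \exists u\, \exists y\, \forall t\, (\neg H(u) \land \neg H(y) \land \neg H(t))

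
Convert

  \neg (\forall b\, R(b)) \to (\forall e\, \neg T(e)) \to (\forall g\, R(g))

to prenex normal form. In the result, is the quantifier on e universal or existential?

First replace A → B with ¬A ∨ B.
  \neg \neg (\forall b\, R(b)) \lor \neg (\forall e\, \neg T(e)) \lor (\forall g\, R(g))
Move each ¬ inward, flipping quantifiers it crosses:
  (\forall b\, R(b)) \lor (\exists e\, T(e)) \lor (\forall g\, R(g))
Extract every quantifier outward, since the variables are now distinct and don't occur free across branches:
  \forall b\, \exists e\, \forall g\, (R(b) \lor T(e) \lor R(g))
The quantifier \forall e sits under an odd number of negations (counting the antecedent side of each →), so it flips to \exists e.

existential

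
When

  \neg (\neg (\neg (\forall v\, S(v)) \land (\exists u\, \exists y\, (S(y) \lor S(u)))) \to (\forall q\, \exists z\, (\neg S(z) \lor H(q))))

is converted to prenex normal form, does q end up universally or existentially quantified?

existential

Rewrite implications/biconditionals: A → B as ¬A ∨ B.
  \neg (\neg \neg (\neg (\forall v\, S(v)) \land (\exists u\, \exists y\, (S(y) \lor S(u)))) \lor (\forall q\, \exists z\, (\neg S(z) \lor H(q))))
Move each ¬ inward, flipping quantifiers it crosses:
  ((\forall v\, S(v)) \lor (\forall u\, \forall y\, (\neg S(y) \land \neg S(u)))) \land (\exists q\, \forall z\, (S(z) \land \neg H(q)))
Finally move all quantifiers to the prefix:
  \forall v\, \forall u\, \forall y\, \exists q\, \forall z\, ((S(v) \lor \neg S(y) \land \neg S(u)) \land S(z) \land \neg H(q))
The quantifier \forall q sits under an odd number of negations (counting the antecedent side of each →), so it flips to \exists q.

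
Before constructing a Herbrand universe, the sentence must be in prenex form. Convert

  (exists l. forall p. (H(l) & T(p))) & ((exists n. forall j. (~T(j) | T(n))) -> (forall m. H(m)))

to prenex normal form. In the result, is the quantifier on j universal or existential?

existential

Rewrite implications/biconditionals: A → B as ¬A ∨ B.
  (exists l. forall p. (H(l) & T(p))) & (~(exists n. forall j. (~T(j) | T(n))) | (forall m. H(m)))
Push ¬ through the quantifiers and connectives to reach negation normal form:
  (exists l. forall p. (H(l) & T(p))) & ((forall n. exists j. (T(j) & ~T(n))) | (forall m. H(m)))
All bound variables are already distinct, so no renaming is needed.
Finally move all quantifiers to the prefix:
  exists l. forall p. forall n. exists j. forall m. (H(l) & T(p) & (T(j) & ~T(n) | H(m)))
The quantifier forall j sits under an odd number of negations (counting the antecedent side of each →), so it flips to exists j.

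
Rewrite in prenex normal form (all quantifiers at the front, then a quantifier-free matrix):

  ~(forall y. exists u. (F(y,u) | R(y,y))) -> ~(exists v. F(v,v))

Rewrite implications/biconditionals: A → B as ¬A ∨ B.
  ~~(forall y. exists u. (F(y,u) | R(y,y))) | ~(exists v. F(v,v))
Move each ¬ inward, flipping quantifiers it crosses:
  (forall y. exists u. (F(y,u) | R(y,y))) | (forall v. ~F(v,v))
Finally move all quantifiers to the prefix:
  forall y. exists u. forall v. (F(y,u) | R(y,y) | ~F(v,v))

forall y. exists u. forall v. (F(y,u) | R(y,y) | ~F(v,v))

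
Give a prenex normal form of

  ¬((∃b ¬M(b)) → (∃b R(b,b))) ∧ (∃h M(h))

∃b ∀x1 ∃h (¬M(b) ∧ ¬R(x1,x1) ∧ M(h))

Rewrite implications/biconditionals: A → B as ¬A ∨ B.
  ¬(¬(∃b ¬M(b)) ∨ (∃b R(b,b))) ∧ (∃h M(h))
Move each ¬ inward, flipping quantifiers it crosses:
  (∃b ¬M(b)) ∧ (∀b ¬R(b,b)) ∧ (∃h M(h))
Standardize variables apart so no two quantifiers bind the same name: b↦x1.
  (∃b ¬M(b)) ∧ (∀x1 ¬R(x1,x1)) ∧ (∃h M(h))
Finally move all quantifiers to the prefix:
  ∃b ∀x1 ∃h (¬M(b) ∧ ¬R(x1,x1) ∧ M(h))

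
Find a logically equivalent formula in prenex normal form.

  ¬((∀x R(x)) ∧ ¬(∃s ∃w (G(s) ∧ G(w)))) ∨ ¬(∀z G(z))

Drive negations inward (¬∀x A ≡ ∃x ¬A, ¬∃x A ≡ ∀x ¬A, De Morgan for ∧/∨):
  (∃x ¬R(x)) ∨ (∃s ∃w (G(s) ∧ G(w))) ∨ (∃z ¬G(z))
All bound variables are already distinct, so no renaming is needed.
Finally move all quantifiers to the prefix:
  ∃x ∃s ∃w ∃z (¬R(x) ∨ G(s) ∧ G(w) ∨ ¬G(z))

∃x ∃s ∃w ∃z (¬R(x) ∨ G(s) ∧ G(w) ∨ ¬G(z))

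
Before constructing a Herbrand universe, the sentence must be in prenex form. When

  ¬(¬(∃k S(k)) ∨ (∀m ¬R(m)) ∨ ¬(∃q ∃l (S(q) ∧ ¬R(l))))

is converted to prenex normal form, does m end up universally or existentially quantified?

Drive negations inward (¬∀x A ≡ ∃x ¬A, ¬∃x A ≡ ∀x ¬A, De Morgan for ∧/∨):
  (∃k S(k)) ∧ (∃m R(m)) ∧ (∃q ∃l (S(q) ∧ ¬R(l)))
All bound variables are already distinct, so no renaming is needed.
Extract every quantifier outward, since the variables are now distinct and don't occur free across branches:
  ∃k ∃m ∃q ∃l (S(k) ∧ R(m) ∧ S(q) ∧ ¬R(l))
The quantifier ∀m sits under an odd number of negations, so it flips to ∃m.

existential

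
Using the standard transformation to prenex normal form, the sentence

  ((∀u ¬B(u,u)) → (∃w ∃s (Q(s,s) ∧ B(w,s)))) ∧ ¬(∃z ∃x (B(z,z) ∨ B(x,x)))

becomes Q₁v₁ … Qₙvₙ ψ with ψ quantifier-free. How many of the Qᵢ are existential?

3

Rewrite implications/biconditionals: A → B as ¬A ∨ B.
  (¬(∀u ¬B(u,u)) ∨ (∃w ∃s (Q(s,s) ∧ B(w,s)))) ∧ ¬(∃z ∃x (B(z,z) ∨ B(x,x)))
Move each ¬ inward, flipping quantifiers it crosses:
  ((∃u B(u,u)) ∨ (∃w ∃s (Q(s,s) ∧ B(w,s)))) ∧ (∀z ∀x (¬B(z,z) ∧ ¬B(x,x)))
All bound variables are already distinct, so no renaming is needed.
Finally move all quantifiers to the prefix:
  ∃u ∃w ∃s ∀z ∀x ((B(u,u) ∨ Q(s,s) ∧ B(w,s)) ∧ ¬B(z,z) ∧ ¬B(x,x))
The prefix is ∃u ∃w ∃s ∀z ∀x: 2 universal, 3 existential.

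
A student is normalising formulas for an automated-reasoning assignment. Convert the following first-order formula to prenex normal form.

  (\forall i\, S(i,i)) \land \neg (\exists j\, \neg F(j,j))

Drive negations inward (¬∀x A ≡ ∃x ¬A, ¬∃x A ≡ ∀x ¬A, De Morgan for ∧/∨):
  (\forall i\, S(i,i)) \land (\forall j\, F(j,j))
Pull the quantifiers to the front (each side's bound variable is not free in the other side):
  \forall i\, \forall j\, (S(i,i) \land F(j,j))

\forall i\, \forall j\, (S(i,i) \land F(j,j))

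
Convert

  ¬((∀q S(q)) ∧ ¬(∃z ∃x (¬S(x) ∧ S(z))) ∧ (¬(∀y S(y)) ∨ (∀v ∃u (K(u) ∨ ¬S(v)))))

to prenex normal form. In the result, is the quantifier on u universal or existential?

universal

Drive negations inward (¬∀x A ≡ ∃x ¬A, ¬∃x A ≡ ∀x ¬A, De Morgan for ∧/∨):
  (∃q ¬S(q)) ∨ (∃z ∃x (¬S(x) ∧ S(z))) ∨ (∀y S(y)) ∧ (∃v ∀u (¬K(u) ∧ S(v)))
Pull the quantifiers to the front (each side's bound variable is not free in the other side):
  ∃q ∃z ∃x ∀y ∃v ∀u (¬S(q) ∨ ¬S(x) ∧ S(z) ∨ S(y) ∧ ¬K(u) ∧ S(v))
The quantifier ∃u sits under an odd number of negations, so it flips to ∀u.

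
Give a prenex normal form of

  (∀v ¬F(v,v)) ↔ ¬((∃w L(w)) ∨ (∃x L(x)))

∃v ∀w ∀x ∃c ∃r ∀w1 ((F(v,v) ∨ ¬L(w) ∧ ¬L(x)) ∧ (L(c) ∨ L(r) ∨ ¬F(w1,w1)))

First replace A → B with ¬A ∨ B; A ↔ B as (¬A ∨ B) ∧ (¬B ∨ A).
  (¬(∀v ¬F(v,v)) ∨ ¬((∃w L(w)) ∨ (∃x L(x)))) ∧ (¬¬((∃w L(w)) ∨ (∃x L(x))) ∨ (∀v ¬F(v,v)))
Push ¬ through the quantifiers and connectives to reach negation normal form:
  ((∃v F(v,v)) ∨ (∀w ¬L(w)) ∧ (∀x ¬L(x))) ∧ ((∃w L(w)) ∨ (∃x L(x)) ∨ (∀v ¬F(v,v)))
Standardize variables apart so no two quantifiers bind the same name: w↦c, x↦r, v↦w1.
  ((∃v F(v,v)) ∨ (∀w ¬L(w)) ∧ (∀x ¬L(x))) ∧ ((∃c L(c)) ∨ (∃r L(r)) ∨ (∀w1 ¬F(w1,w1)))
Extract every quantifier outward, since the variables are now distinct and don't occur free across branches:
  ∃v ∀w ∀x ∃c ∃r ∀w1 ((F(v,v) ∨ ¬L(w) ∧ ¬L(x)) ∧ (L(c) ∨ L(r) ∨ ¬F(w1,w1)))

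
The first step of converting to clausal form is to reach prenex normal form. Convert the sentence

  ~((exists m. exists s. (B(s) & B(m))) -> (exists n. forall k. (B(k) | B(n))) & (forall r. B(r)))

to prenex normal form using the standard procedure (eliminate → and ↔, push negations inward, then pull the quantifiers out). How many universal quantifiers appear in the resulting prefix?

1

First replace A → B with ¬A ∨ B.
  ~(~(exists m. exists s. (B(s) & B(m))) | (exists n. forall k. (B(k) | B(n))) & (forall r. B(r)))
Drive negations inward (¬∀x A ≡ ∃x ¬A, ¬∃x A ≡ ∀x ¬A, De Morgan for ∧/∨):
  (exists m. exists s. (B(s) & B(m))) & ((forall n. exists k. (~B(k) & ~B(n))) | (exists r. ~B(r)))
Extract every quantifier outward, since the variables are now distinct and don't occur free across branches:
  exists m. exists s. forall n. exists k. exists r. (B(s) & B(m) & (~B(k) & ~B(n) | ~B(r)))
The prefix is exists m exists s forall n exists k exists r: 1 universal, 4 existential.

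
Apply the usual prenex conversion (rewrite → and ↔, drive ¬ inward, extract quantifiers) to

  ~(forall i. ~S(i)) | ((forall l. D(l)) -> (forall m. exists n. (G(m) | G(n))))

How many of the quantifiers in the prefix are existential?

3

Rewrite implications/biconditionals: A → B as ¬A ∨ B.
  ~(forall i. ~S(i)) | ~(forall l. D(l)) | (forall m. exists n. (G(m) | G(n)))
Move each ¬ inward, flipping quantifiers it crosses:
  (exists i. S(i)) | (exists l. ~D(l)) | (forall m. exists n. (G(m) | G(n)))
All bound variables are already distinct, so no renaming is needed.
Extract every quantifier outward, since the variables are now distinct and don't occur free across branches:
  exists i. exists l. forall m. exists n. (S(i) | ~D(l) | G(m) | G(n))
The prefix is exists i exists l forall m exists n: 1 universal, 3 existential.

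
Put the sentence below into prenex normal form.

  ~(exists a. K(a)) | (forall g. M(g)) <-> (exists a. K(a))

Eliminate → and ↔ using ¬ and ∨; A ↔ B as (¬A ∨ B) ∧ (¬B ∨ A).
  (~(~(exists a. K(a)) | (forall g. M(g))) | (exists a. K(a))) & (~(exists a. K(a)) | ~(exists a. K(a)) | (forall g. M(g)))
Move each ¬ inward, flipping quantifiers it crosses:
  ((exists a. K(a)) & (exists g. ~M(g)) | (exists a. K(a))) & ((forall a. ~K(a)) | (forall a. ~K(a)) | (forall g. M(g)))
Rename bound variables to avoid capture: a↦y, a↦u, a↦w1, g↦q.
  ((exists a. K(a)) & (exists g. ~M(g)) | (exists y. K(y))) & ((forall u. ~K(u)) | (forall w1. ~K(w1)) | (forall q. M(q)))
Finally move all quantifiers to the prefix:
  exists a. exists g. exists y. forall u. forall w1. forall q. ((K(a) & ~M(g) | K(y)) & (~K(u) | ~K(w1) | M(q)))

exists a. exists g. exists y. forall u. forall w1. forall q. ((K(a) & ~M(g) | K(y)) & (~K(u) | ~K(w1) | M(q)))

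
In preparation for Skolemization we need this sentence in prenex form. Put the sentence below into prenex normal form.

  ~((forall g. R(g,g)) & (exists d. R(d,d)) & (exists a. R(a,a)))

exists g. forall d. forall a. (~R(g,g) | ~R(d,d) | ~R(a,a))

Move each ¬ inward, flipping quantifiers it crosses:
  (exists g. ~R(g,g)) | (forall d. ~R(d,d)) | (forall a. ~R(a,a))
Pull the quantifiers to the front (each side's bound variable is not free in the other side):
  exists g. forall d. forall a. (~R(g,g) | ~R(d,d) | ~R(a,a))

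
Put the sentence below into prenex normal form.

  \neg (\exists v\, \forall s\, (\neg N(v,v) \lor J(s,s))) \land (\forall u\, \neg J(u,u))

\forall v\, \exists s\, \forall u\, (N(v,v) \land \neg J(s,s) \land \neg J(u,u))

Move each ¬ inward, flipping quantifiers it crosses:
  (\forall v\, \exists s\, (N(v,v) \land \neg J(s,s))) \land (\forall u\, \neg J(u,u))
Finally move all quantifiers to the prefix:
  \forall v\, \exists s\, \forall u\, (N(v,v) \land \neg J(s,s) \land \neg J(u,u))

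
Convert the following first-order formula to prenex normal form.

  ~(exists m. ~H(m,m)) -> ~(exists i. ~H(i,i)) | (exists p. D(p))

exists m. forall i. exists p. (~H(m,m) | H(i,i) | D(p))

Rewrite implications/biconditionals: A → B as ¬A ∨ B.
  ~~(exists m. ~H(m,m)) | ~(exists i. ~H(i,i)) | (exists p. D(p))
Move each ¬ inward, flipping quantifiers it crosses:
  (exists m. ~H(m,m)) | (forall i. H(i,i)) | (exists p. D(p))
All bound variables are already distinct, so no renaming is needed.
Pull the quantifiers to the front (each side's bound variable is not free in the other side):
  exists m. forall i. exists p. (~H(m,m) | H(i,i) | D(p))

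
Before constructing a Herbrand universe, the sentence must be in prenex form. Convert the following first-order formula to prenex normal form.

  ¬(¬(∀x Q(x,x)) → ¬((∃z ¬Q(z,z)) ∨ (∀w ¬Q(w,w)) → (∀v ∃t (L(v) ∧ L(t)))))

∃x ∀z ∃w ∀v ∃t (¬Q(x,x) ∧ (Q(z,z) ∧ Q(w,w) ∨ L(v) ∧ L(t)))

Eliminate → and ↔ using ¬ and ∨.
  ¬(¬¬(∀x Q(x,x)) ∨ ¬(¬((∃z ¬Q(z,z)) ∨ (∀w ¬Q(w,w))) ∨ (∀v ∃t (L(v) ∧ L(t)))))
Drive negations inward (¬∀x A ≡ ∃x ¬A, ¬∃x A ≡ ∀x ¬A, De Morgan for ∧/∨):
  (∃x ¬Q(x,x)) ∧ ((∀z Q(z,z)) ∧ (∃w Q(w,w)) ∨ (∀v ∃t (L(v) ∧ L(t))))
Extract every quantifier outward, since the variables are now distinct and don't occur free across branches:
  ∃x ∀z ∃w ∀v ∃t (¬Q(x,x) ∧ (Q(z,z) ∧ Q(w,w) ∨ L(v) ∧ L(t)))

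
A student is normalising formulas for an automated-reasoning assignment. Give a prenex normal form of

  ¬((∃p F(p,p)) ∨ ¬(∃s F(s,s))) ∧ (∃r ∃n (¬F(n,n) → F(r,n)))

∀p ∃s ∃r ∃n (¬F(p,p) ∧ F(s,s) ∧ (F(n,n) ∨ F(r,n)))

First replace A → B with ¬A ∨ B.
  ¬((∃p F(p,p)) ∨ ¬(∃s F(s,s))) ∧ (∃r ∃n (¬¬F(n,n) ∨ F(r,n)))
Move each ¬ inward, flipping quantifiers it crosses:
  (∀p ¬F(p,p)) ∧ (∃s F(s,s)) ∧ (∃r ∃n (F(n,n) ∨ F(r,n)))
All bound variables are already distinct, so no renaming is needed.
Extract every quantifier outward, since the variables are now distinct and don't occur free across branches:
  ∀p ∃s ∃r ∃n (¬F(p,p) ∧ F(s,s) ∧ (F(n,n) ∨ F(r,n)))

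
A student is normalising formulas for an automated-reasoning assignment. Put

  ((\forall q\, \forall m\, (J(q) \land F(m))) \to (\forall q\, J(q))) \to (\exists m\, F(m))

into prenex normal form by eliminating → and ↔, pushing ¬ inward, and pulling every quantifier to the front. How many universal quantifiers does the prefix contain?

2

First replace A → B with ¬A ∨ B.
  \neg (\neg (\forall q\, \forall m\, (J(q) \land F(m))) \lor (\forall q\, J(q))) \lor (\exists m\, F(m))
Push ¬ through the quantifiers and connectives to reach negation normal form:
  (\forall q\, \forall m\, (J(q) \land F(m))) \land (\exists q\, \neg J(q)) \lor (\exists m\, F(m))
Give each quantifier a distinct variable: q↦z, m↦z1.
  (\forall q\, \forall m\, (J(q) \land F(m))) \land (\exists z\, \neg J(z)) \lor (\exists z1\, F(z1))
Pull the quantifiers to the front (each side's bound variable is not free in the other side):
  \forall q\, \forall m\, \exists z\, \exists z1\, (J(q) \land F(m) \land \neg J(z) \lor F(z1))
The prefix is \forall q \forall m \exists z \exists z1: 2 universal, 2 existential.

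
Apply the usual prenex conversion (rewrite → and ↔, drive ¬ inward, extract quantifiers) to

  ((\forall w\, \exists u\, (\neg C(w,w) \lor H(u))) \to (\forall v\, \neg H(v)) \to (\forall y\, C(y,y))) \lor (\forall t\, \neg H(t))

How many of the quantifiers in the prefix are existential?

2

First replace A → B with ¬A ∨ B.
  \neg (\forall w\, \exists u\, (\neg C(w,w) \lor H(u))) \lor \neg (\forall v\, \neg H(v)) \lor (\forall y\, C(y,y)) \lor (\forall t\, \neg H(t))
Drive negations inward (¬∀x A ≡ ∃x ¬A, ¬∃x A ≡ ∀x ¬A, De Morgan for ∧/∨):
  (\exists w\, \forall u\, (C(w,w) \land \neg H(u))) \lor (\exists v\, H(v)) \lor (\forall y\, C(y,y)) \lor (\forall t\, \neg H(t))
Pull the quantifiers to the front (each side's bound variable is not free in the other side):
  \exists w\, \forall u\, \exists v\, \forall y\, \forall t\, (C(w,w) \land \neg H(u) \lor H(v) \lor C(y,y) \lor \neg H(t))
The prefix is \exists w \forall u \exists v \forall y \forall t: 3 universal, 2 existential.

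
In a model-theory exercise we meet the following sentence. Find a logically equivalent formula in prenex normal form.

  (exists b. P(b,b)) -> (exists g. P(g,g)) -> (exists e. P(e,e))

forall b. forall g. exists e. (~P(b,b) | ~P(g,g) | P(e,e))

Eliminate → and ↔ using ¬ and ∨.
  ~(exists b. P(b,b)) | ~(exists g. P(g,g)) | (exists e. P(e,e))
Move each ¬ inward, flipping quantifiers it crosses:
  (forall b. ~P(b,b)) | (forall g. ~P(g,g)) | (exists e. P(e,e))
All bound variables are already distinct, so no renaming is needed.
Extract every quantifier outward, since the variables are now distinct and don't occur free across branches:
  forall b. forall g. exists e. (~P(b,b) | ~P(g,g) | P(e,e))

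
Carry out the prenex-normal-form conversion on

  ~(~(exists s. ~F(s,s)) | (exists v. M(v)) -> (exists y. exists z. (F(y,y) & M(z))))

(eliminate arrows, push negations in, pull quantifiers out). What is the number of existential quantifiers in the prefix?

Rewrite implications/biconditionals: A → B as ¬A ∨ B.
  ~(~(~(exists s. ~F(s,s)) | (exists v. M(v))) | (exists y. exists z. (F(y,y) & M(z))))
Move each ¬ inward, flipping quantifiers it crosses:
  ((forall s. F(s,s)) | (exists v. M(v))) & (forall y. forall z. (~F(y,y) | ~M(z)))
All bound variables are already distinct, so no renaming is needed.
Finally move all quantifiers to the prefix:
  forall s. exists v. forall y. forall z. ((F(s,s) | M(v)) & (~F(y,y) | ~M(z)))
The prefix is forall s exists v forall y forall z: 3 universal, 1 existential.

1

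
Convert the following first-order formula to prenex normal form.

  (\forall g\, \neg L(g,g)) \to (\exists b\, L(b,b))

\exists g\, \exists b\, (L(g,g) \lor L(b,b))

Eliminate → and ↔ using ¬ and ∨.
  \neg (\forall g\, \neg L(g,g)) \lor (\exists b\, L(b,b))
Move each ¬ inward, flipping quantifiers it crosses:
  (\exists g\, L(g,g)) \lor (\exists b\, L(b,b))
Finally move all quantifiers to the prefix:
  \exists g\, \exists b\, (L(g,g) \lor L(b,b))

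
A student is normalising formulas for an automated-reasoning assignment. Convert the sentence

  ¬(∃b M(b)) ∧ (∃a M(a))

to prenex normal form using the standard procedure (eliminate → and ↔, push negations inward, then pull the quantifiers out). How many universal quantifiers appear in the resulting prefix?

1

Push ¬ through the quantifiers and connectives to reach negation normal form:
  (∀b ¬M(b)) ∧ (∃a M(a))
All bound variables are already distinct, so no renaming is needed.
Pull the quantifiers to the front (each side's bound variable is not free in the other side):
  ∀b ∃a (¬M(b) ∧ M(a))
The prefix is ∀b ∃a: 1 universal, 1 existential.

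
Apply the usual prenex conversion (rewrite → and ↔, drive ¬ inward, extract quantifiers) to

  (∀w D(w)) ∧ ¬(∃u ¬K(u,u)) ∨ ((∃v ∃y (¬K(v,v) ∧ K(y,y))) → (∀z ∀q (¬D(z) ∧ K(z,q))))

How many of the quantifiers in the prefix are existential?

0

First replace A → B with ¬A ∨ B.
  (∀w D(w)) ∧ ¬(∃u ¬K(u,u)) ∨ ¬(∃v ∃y (¬K(v,v) ∧ K(y,y))) ∨ (∀z ∀q (¬D(z) ∧ K(z,q)))
Push ¬ through the quantifiers and connectives to reach negation normal form:
  (∀w D(w)) ∧ (∀u K(u,u)) ∨ (∀v ∀y (K(v,v) ∨ ¬K(y,y))) ∨ (∀z ∀q (¬D(z) ∧ K(z,q)))
All bound variables are already distinct, so no renaming is needed.
Finally move all quantifiers to the prefix:
  ∀w ∀u ∀v ∀y ∀z ∀q (D(w) ∧ K(u,u) ∨ K(v,v) ∨ ¬K(y,y) ∨ ¬D(z) ∧ K(z,q))
The prefix is ∀w ∀u ∀v ∀y ∀z ∀q: 6 universal, 0 existential.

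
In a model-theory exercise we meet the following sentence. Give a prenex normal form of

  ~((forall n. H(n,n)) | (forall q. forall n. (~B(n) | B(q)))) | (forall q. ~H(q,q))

exists n. exists q. exists t. forall y. (~H(n,n) & B(t) & ~B(q) | ~H(y,y))

Push ¬ through the quantifiers and connectives to reach negation normal form:
  (exists n. ~H(n,n)) & (exists q. exists n. (B(n) & ~B(q))) | (forall q. ~H(q,q))
Rename bound variables to avoid capture: n↦t, q↦y.
  (exists n. ~H(n,n)) & (exists q. exists t. (B(t) & ~B(q))) | (forall y. ~H(y,y))
Finally move all quantifiers to the prefix:
  exists n. exists q. exists t. forall y. (~H(n,n) & B(t) & ~B(q) | ~H(y,y))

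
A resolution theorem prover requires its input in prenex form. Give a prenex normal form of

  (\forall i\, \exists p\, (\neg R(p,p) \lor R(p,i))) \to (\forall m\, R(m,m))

\exists i\, \forall p\, \forall m\, (R(p,p) \land \neg R(p,i) \lor R(m,m))

First replace A → B with ¬A ∨ B.
  \neg (\forall i\, \exists p\, (\neg R(p,p) \lor R(p,i))) \lor (\forall m\, R(m,m))
Push ¬ through the quantifiers and connectives to reach negation normal form:
  (\exists i\, \forall p\, (R(p,p) \land \neg R(p,i))) \lor (\forall m\, R(m,m))
Finally move all quantifiers to the prefix:
  \exists i\, \forall p\, \forall m\, (R(p,p) \land \neg R(p,i) \lor R(m,m))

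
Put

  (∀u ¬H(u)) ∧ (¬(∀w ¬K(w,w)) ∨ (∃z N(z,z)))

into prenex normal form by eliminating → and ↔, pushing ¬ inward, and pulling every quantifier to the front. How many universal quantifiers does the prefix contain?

Move each ¬ inward, flipping quantifiers it crosses:
  (∀u ¬H(u)) ∧ ((∃w K(w,w)) ∨ (∃z N(z,z)))
Pull the quantifiers to the front (each side's bound variable is not free in the other side):
  ∀u ∃w ∃z (¬H(u) ∧ (K(w,w) ∨ N(z,z)))
The prefix is ∀u ∃w ∃z: 1 universal, 2 existential.

1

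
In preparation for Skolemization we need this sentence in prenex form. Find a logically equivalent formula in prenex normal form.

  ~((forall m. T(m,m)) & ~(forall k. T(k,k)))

Push ¬ through the quantifiers and connectives to reach negation normal form:
  (exists m. ~T(m,m)) | (forall k. T(k,k))
Finally move all quantifiers to the prefix:
  exists m. forall k. (~T(m,m) | T(k,k))

exists m. forall k. (~T(m,m) | T(k,k))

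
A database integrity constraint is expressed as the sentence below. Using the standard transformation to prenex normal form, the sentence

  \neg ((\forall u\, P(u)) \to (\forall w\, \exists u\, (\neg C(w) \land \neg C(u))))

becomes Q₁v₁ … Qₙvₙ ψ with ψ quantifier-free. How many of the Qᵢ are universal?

Eliminate → and ↔ using ¬ and ∨.
  \neg (\neg (\forall u\, P(u)) \lor (\forall w\, \exists u\, (\neg C(w) \land \neg C(u))))
Move each ¬ inward, flipping quantifiers it crosses:
  (\forall u\, P(u)) \land (\exists w\, \forall u\, (C(w) \lor C(u)))
Give each quantifier a distinct variable: u↦s.
  (\forall u\, P(u)) \land (\exists w\, \forall s\, (C(w) \lor C(s)))
Pull the quantifiers to the front (each side's bound variable is not free in the other side):
  \forall u\, \exists w\, \forall s\, (P(u) \land (C(w) \lor C(s)))
The prefix is \forall u \exists w \forall s: 2 universal, 1 existential.

2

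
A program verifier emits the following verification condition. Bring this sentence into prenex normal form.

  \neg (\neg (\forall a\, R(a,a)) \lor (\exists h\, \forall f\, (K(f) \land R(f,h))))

\forall a\, \forall h\, \exists f\, (R(a,a) \land (\neg K(f) \lor \neg R(f,h)))

Push ¬ through the quantifiers and connectives to reach negation normal form:
  (\forall a\, R(a,a)) \land (\forall h\, \exists f\, (\neg K(f) \lor \neg R(f,h)))
All bound variables are already distinct, so no renaming is needed.
Pull the quantifiers to the front (each side's bound variable is not free in the other side):
  \forall a\, \forall h\, \exists f\, (R(a,a) \land (\neg K(f) \lor \neg R(f,h)))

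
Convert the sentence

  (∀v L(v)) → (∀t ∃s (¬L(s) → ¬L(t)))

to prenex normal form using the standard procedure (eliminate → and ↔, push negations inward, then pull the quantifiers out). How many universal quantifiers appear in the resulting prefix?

1

Rewrite implications/biconditionals: A → B as ¬A ∨ B.
  ¬(∀v L(v)) ∨ (∀t ∃s (¬¬L(s) ∨ ¬L(t)))
Push ¬ through the quantifiers and connectives to reach negation normal form:
  (∃v ¬L(v)) ∨ (∀t ∃s (L(s) ∨ ¬L(t)))
All bound variables are already distinct, so no renaming is needed.
Finally move all quantifiers to the prefix:
  ∃v ∀t ∃s (¬L(v) ∨ L(s) ∨ ¬L(t))
The prefix is ∃v ∀t ∃s: 1 universal, 2 existential.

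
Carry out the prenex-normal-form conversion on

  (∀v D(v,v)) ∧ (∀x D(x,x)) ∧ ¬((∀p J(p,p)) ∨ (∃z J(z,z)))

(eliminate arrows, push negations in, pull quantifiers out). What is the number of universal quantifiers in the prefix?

3

Move each ¬ inward, flipping quantifiers it crosses:
  (∀v D(v,v)) ∧ (∀x D(x,x)) ∧ (∃p ¬J(p,p)) ∧ (∀z ¬J(z,z))
Extract every quantifier outward, since the variables are now distinct and don't occur free across branches:
  ∀v ∀x ∃p ∀z (D(v,v) ∧ D(x,x) ∧ ¬J(p,p) ∧ ¬J(z,z))
The prefix is ∀v ∀x ∃p ∀z: 3 universal, 1 existential.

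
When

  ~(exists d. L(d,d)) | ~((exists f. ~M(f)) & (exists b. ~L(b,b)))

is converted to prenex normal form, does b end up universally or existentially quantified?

universal

Push ¬ through the quantifiers and connectives to reach negation normal form:
  (forall d. ~L(d,d)) | (forall f. M(f)) | (forall b. L(b,b))
All bound variables are already distinct, so no renaming is needed.
Finally move all quantifiers to the prefix:
  forall d. forall f. forall b. (~L(d,d) | M(f) | L(b,b))
The quantifier exists b sits under an odd number of negations, so it flips to forall b.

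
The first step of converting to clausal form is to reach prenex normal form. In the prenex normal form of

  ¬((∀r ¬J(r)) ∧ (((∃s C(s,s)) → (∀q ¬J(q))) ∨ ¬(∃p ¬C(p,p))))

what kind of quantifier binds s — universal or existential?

First replace A → B with ¬A ∨ B.
  ¬((∀r ¬J(r)) ∧ (¬(∃s C(s,s)) ∨ (∀q ¬J(q)) ∨ ¬(∃p ¬C(p,p))))
Move each ¬ inward, flipping quantifiers it crosses:
  (∃r J(r)) ∨ (∃s C(s,s)) ∧ (∃q J(q)) ∧ (∃p ¬C(p,p))
All bound variables are already distinct, so no renaming is needed.
Pull the quantifiers to the front (each side's bound variable is not free in the other side):
  ∃r ∃s ∃q ∃p (J(r) ∨ C(s,s) ∧ J(q) ∧ ¬C(p,p))
The quantifier ∃s sits under an even number of negations (counting the antecedent side of each →), so it remains existential.

existential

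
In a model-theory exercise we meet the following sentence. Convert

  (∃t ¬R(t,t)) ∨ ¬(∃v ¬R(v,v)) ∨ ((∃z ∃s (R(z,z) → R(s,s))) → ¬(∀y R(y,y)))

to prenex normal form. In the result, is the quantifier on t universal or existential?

First replace A → B with ¬A ∨ B.
  (∃t ¬R(t,t)) ∨ ¬(∃v ¬R(v,v)) ∨ ¬(∃z ∃s (¬R(z,z) ∨ R(s,s))) ∨ ¬(∀y R(y,y))
Drive negations inward (¬∀x A ≡ ∃x ¬A, ¬∃x A ≡ ∀x ¬A, De Morgan for ∧/∨):
  (∃t ¬R(t,t)) ∨ (∀v R(v,v)) ∨ (∀z ∀s (R(z,z) ∧ ¬R(s,s))) ∨ (∃y ¬R(y,y))
All bound variables are already distinct, so no renaming is needed.
Finally move all quantifiers to the prefix:
  ∃t ∀v ∀z ∀s ∃y (¬R(t,t) ∨ R(v,v) ∨ R(z,z) ∧ ¬R(s,s) ∨ ¬R(y,y))
The quantifier ∃t sits under an even number of negations (counting the antecedent side of each →), so it remains existential.

existential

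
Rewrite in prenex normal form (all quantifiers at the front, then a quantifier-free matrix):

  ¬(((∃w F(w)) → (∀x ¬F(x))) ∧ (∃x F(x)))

First replace A → B with ¬A ∨ B.
  ¬((¬(∃w F(w)) ∨ (∀x ¬F(x))) ∧ (∃x F(x)))
Move each ¬ inward, flipping quantifiers it crosses:
  (∃w F(w)) ∧ (∃x F(x)) ∨ (∀x ¬F(x))
Give each quantifier a distinct variable: x↦a.
  (∃w F(w)) ∧ (∃x F(x)) ∨ (∀a ¬F(a))
Extract every quantifier outward, since the variables are now distinct and don't occur free across branches:
  ∃w ∃x ∀a (F(w) ∧ F(x) ∨ ¬F(a))

∃w ∃x ∀a (F(w) ∧ F(x) ∨ ¬F(a))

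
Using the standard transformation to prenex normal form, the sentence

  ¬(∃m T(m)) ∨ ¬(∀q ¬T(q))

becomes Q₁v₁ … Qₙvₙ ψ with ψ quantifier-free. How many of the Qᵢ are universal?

1

Push ¬ through the quantifiers and connectives to reach negation normal form:
  (∀m ¬T(m)) ∨ (∃q T(q))
Finally move all quantifiers to the prefix:
  ∀m ∃q (¬T(m) ∨ T(q))
The prefix is ∀m ∃q: 1 universal, 1 existential.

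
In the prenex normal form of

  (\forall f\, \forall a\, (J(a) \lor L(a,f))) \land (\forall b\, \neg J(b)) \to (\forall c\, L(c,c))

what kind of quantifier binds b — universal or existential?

existential

First replace A → B with ¬A ∨ B.
  \neg ((\forall f\, \forall a\, (J(a) \lor L(a,f))) \land (\forall b\, \neg J(b))) \lor (\forall c\, L(c,c))
Move each ¬ inward, flipping quantifiers it crosses:
  (\exists f\, \exists a\, (\neg J(a) \land \neg L(a,f))) \lor (\exists b\, J(b)) \lor (\forall c\, L(c,c))
Finally move all quantifiers to the prefix:
  \exists f\, \exists a\, \exists b\, \forall c\, (\neg J(a) \land \neg L(a,f) \lor J(b) \lor L(c,c))
The quantifier \forall b sits under an odd number of negations (counting the antecedent side of each →), so it flips to \exists b.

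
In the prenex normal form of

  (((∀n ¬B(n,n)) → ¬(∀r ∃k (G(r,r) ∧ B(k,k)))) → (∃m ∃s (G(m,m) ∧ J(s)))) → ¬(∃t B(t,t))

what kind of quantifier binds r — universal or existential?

Rewrite implications/biconditionals: A → B as ¬A ∨ B.
  ¬(¬(¬(∀n ¬B(n,n)) ∨ ¬(∀r ∃k (G(r,r) ∧ B(k,k)))) ∨ (∃m ∃s (G(m,m) ∧ J(s)))) ∨ ¬(∃t B(t,t))
Push ¬ through the quantifiers and connectives to reach negation normal form:
  ((∃n B(n,n)) ∨ (∃r ∀k (¬G(r,r) ∨ ¬B(k,k)))) ∧ (∀m ∀s (¬G(m,m) ∨ ¬J(s))) ∨ (∀t ¬B(t,t))
Finally move all quantifiers to the prefix:
  ∃n ∃r ∀k ∀m ∀s ∀t ((B(n,n) ∨ ¬G(r,r) ∨ ¬B(k,k)) ∧ (¬G(m,m) ∨ ¬J(s)) ∨ ¬B(t,t))
The quantifier ∀r sits under an odd number of negations (counting the antecedent side of each →), so it flips to ∃r.

existential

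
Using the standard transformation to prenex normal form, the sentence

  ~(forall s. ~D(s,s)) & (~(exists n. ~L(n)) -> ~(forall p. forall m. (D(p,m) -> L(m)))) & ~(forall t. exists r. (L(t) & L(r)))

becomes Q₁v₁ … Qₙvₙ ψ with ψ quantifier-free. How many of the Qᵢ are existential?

5

Eliminate → and ↔ using ¬ and ∨.
  ~(forall s. ~D(s,s)) & (~~(exists n. ~L(n)) | ~(forall p. forall m. (~D(p,m) | L(m)))) & ~(forall t. exists r. (L(t) & L(r)))
Push ¬ through the quantifiers and connectives to reach negation normal form:
  (exists s. D(s,s)) & ((exists n. ~L(n)) | (exists p. exists m. (D(p,m) & ~L(m)))) & (exists t. forall r. (~L(t) | ~L(r)))
All bound variables are already distinct, so no renaming is needed.
Extract every quantifier outward, since the variables are now distinct and don't occur free across branches:
  exists s. exists n. exists p. exists m. exists t. forall r. (D(s,s) & (~L(n) | D(p,m) & ~L(m)) & (~L(t) | ~L(r)))
The prefix is exists s exists n exists p exists m exists t forall r: 1 universal, 5 existential.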